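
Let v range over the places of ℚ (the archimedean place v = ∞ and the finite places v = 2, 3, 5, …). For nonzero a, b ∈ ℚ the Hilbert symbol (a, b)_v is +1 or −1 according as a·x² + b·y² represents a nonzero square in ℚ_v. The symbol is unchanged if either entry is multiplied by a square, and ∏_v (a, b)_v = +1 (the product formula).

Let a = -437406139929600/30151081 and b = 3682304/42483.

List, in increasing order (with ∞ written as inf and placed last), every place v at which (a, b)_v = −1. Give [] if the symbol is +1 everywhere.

[]

(a, b) ≡ (-29, 2697) mod (ℚ^×)²; places V = {2, 3, 5, 7, 17, 19, 29, 31, ∞}.
(a,b)_19: α=-2, u≡9; β=0, v≡10 (mod 19); (9|19)=+1, (10|19)=-1; sign (−1)^0·+1^0·-1^-2 = +1.
(a,b)_∞: sgn(-29)=−, sgn(2697)=+, so +1.
(a,b)_29: α=3, u≡22; β=1, v≡22 (mod 29); (22|29)=+1, (22|29)=+1; sign (−1)^0·+1^1·+1^3 = +1.
(a,b)_7: α=0, u≡6; β=-2, v≡4 (mod 7); (6|7)=-1, (4|7)=+1; sign (−1)^0·-1^-2·+1^0 = +1.
(a,b)_2: α=10, β=12; u≡3, v≡1 (mod 8); ε(u)ε(v)=1·0, αω(v)=10·0, βω(u)=12·1; sum ≡ 0  ⇒  +1.
(a,b)_3: α=6, u≡1; β=-1, v≡2 (mod 3); (1|3)=+1, (2|3)=-1; sign (−1)^0·+1^-1·-1^6 = +1.
(a,b)_17: α=-4, u≡3; β=-2, v≡11 (mod 17); (3|17)=-1, (11|17)=-1; sign (−1)^0·-1^-2·-1^-4 = +1.
(a,b)_5: α=2, u≡1; β=0, v≡3 (mod 5); (1|5)=+1, (3|5)=-1; sign (−1)^0·+1^0·-1^2 = +1.
(a,b)_31: α=2, u≡14; β=1, v≡28 (mod 31); (14|31)=+1, (28|31)=+1; sign (−1)^0·+1^1·+1^2 = +1.
Every local symbol is +1, so the conic -29·x² + 2697·y² = z² has ℚ_v-points for all v and hence a ℚ-point; (a, b / ℚ) ≅ M_2(ℚ).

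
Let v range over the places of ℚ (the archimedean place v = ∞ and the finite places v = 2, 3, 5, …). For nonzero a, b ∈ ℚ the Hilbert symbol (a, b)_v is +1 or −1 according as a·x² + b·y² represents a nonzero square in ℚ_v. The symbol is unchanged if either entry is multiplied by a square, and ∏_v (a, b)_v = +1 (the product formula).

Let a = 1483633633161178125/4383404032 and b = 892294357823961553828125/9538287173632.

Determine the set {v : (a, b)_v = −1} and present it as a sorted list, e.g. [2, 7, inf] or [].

[3, 5, 7, 11]

(a, b) ≡ (1155, 1190) mod (ℚ^×)²; places V = {2, 3, 5, 7, 11, 17, 23, 43, ∞}.
(a,b)_7: α=-1, u≡4; β=-1, v≡4 (mod 7); (4|7)=+1, (4|7)=+1; sign (−1)^1·+1^-1·+1^-1 = -1.
(a,b)_5: α=5, u≡1; β=7, v≡2 (mod 5); (1|5)=+1, (2|5)=-1; sign (−1)^0·+1^7·-1^5 = -1.
(a,b)_3: α=13, u≡1; β=20, v≡2 (mod 3); (1|3)=+1, (2|3)=-1; sign (−1)^0·+1^20·-1^13 = -1.
(a,b)_2: α=-12, β=-19; u≡3, v≡3 (mod 8); ε(u)ε(v)=1·1, αω(v)=-12·1, βω(u)=-19·1; sum ≡ 0  ⇒  +1.
(a,b)_11: α=5, u≡7; β=6, v≡10 (mod 11); (7|11)=-1, (10|11)=-1; sign (−1)^0·-1^6·-1^5 = -1.
(a,b)_43: α=2, u≡33; β=2, v≡26 (mod 43); (33|43)=-1, (26|43)=-1; sign (−1)^0·-1^2·-1^2 = +1.
(a,b)_∞: sgn(1155)=+, sgn(1190)=+, so +1.
(a,b)_23: α=-2, u≡21; β=-2, v≡20 (mod 23); (21|23)=-1, (20|23)=-1; sign (−1)^0·-1^-2·-1^-2 = +1.
(a,b)_17: α=-2, u≡4; β=-3, v≡9 (mod 17); (4|17)=+1, (9|17)=+1; sign (−1)^0·+1^-3·+1^-2 = +1.
(1155, 1190 / ℚ) ramifies at {3, 5, 7, 11}: a division algebra.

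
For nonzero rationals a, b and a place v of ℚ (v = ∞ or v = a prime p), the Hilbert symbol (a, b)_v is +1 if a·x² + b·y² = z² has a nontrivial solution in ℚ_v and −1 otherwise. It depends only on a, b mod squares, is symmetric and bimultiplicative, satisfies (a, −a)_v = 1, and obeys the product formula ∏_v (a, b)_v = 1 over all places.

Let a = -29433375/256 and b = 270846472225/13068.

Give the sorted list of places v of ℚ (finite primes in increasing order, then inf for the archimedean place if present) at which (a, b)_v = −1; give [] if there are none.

[3, 5, 17, 37]

(a, b) ≡ (-1615, 2295147) mod (ℚ^×)²; places V = {2, 3, 5, 7, 11, 17, 19, 23, 29, 31, 37, ∞}.
(a,b)_3: α=6, u≡2; β=-3, v≡1 (mod 3); (2|3)=-1, (1|3)=+1; sign (−1)^0·-1^-3·+1^6 = -1.
(a,b)_23: α=0, u≡8; β=1, v≡17 (mod 23); (8|23)=+1, (17|23)=-1; sign (−1)^0·+1^1·-1^0 = +1.
(a,b)_19: α=1, u≡15; β=0, v≡7 (mod 19); (15|19)=-1, (7|19)=+1; sign (−1)^0·-1^0·+1^1 = +1.
(a,b)_7: α=0, u≡2; β=2, v≡2 (mod 7); (2|7)=+1, (2|7)=+1; sign (−1)^0·+1^2·+1^0 = +1.
(a,b)_11: α=0, u≡6; β=-2, v≡6 (mod 11); (6|11)=-1, (6|11)=-1; sign (−1)^0·-1^-2·-1^0 = +1.
(a,b)_29: α=0, u≡23; β=1, v≡18 (mod 29); (23|29)=+1, (18|29)=-1; sign (−1)^0·+1^1·-1^0 = +1.
(a,b)_∞: sgn(-1615)=−, sgn(2295147)=+, so +1.
(a,b)_37: α=0, u≡20; β=1, v≡24 (mod 37); (20|37)=-1, (24|37)=-1; sign (−1)^0·-1^1·-1^0 = -1.
(a,b)_17: α=1, u≡7; β=2, v≡14 (mod 17); (7|17)=-1, (14|17)=-1; sign (−1)^0·-1^2·-1^1 = -1.
(a,b)_2: α=-8, β=-2; u≡1, v≡3 (mod 8); ε(u)ε(v)=0·1, αω(v)=-8·1, βω(u)=-2·0; sum ≡ 0  ⇒  +1.
(a,b)_31: α=0, u≡5; β=1, v≡10 (mod 31); (5|31)=+1, (10|31)=+1; sign (−1)^0·+1^1·+1^0 = +1.
(a,b)_5: α=3, u≡3; β=2, v≡3 (mod 5); (3|5)=-1, (3|5)=-1; sign (−1)^0·-1^2·-1^3 = -1.
Ram(-1615, 2295147) = {3, 5, 17, 37}; no ℚ_3-point on the conic.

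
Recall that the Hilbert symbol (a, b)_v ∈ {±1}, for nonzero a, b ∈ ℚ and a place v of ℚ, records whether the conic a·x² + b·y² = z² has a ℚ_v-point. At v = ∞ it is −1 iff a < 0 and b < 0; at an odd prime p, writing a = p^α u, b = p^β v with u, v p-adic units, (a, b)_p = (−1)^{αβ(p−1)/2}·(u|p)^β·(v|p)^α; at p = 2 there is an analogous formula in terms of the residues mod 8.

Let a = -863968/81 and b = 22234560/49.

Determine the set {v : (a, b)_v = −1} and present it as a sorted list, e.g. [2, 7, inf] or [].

[3, 5]

(a, b) ≡ (-1102, 347415) mod (ℚ^×)²; places V = {2, 3, 5, 7, 19, 23, 29, 53, ∞}.
(a,b)_29: α=1, u≡16; β=0, v≡13 (mod 29); (16|29)=+1, (13|29)=+1; sign (−1)^0·+1^0·+1^1 = +1.
(a,b)_23: α=0, u≡8; β=1, v≡10 (mod 23); (8|23)=+1, (10|23)=-1; sign (−1)^0·+1^1·-1^0 = +1.
(a,b)_3: α=-4, u≡2; β=1, v≡2 (mod 3); (2|3)=-1, (2|3)=-1; sign (−1)^0·-1^1·-1^-4 = -1.
(a,b)_7: α=2, u≡2; β=-2, v≡5 (mod 7); (2|7)=+1, (5|7)=-1; sign (−1)^0·+1^-2·-1^2 = +1.
(a,b)_19: α=1, u≡18; β=1, v≡1 (mod 19); (18|19)=-1, (1|19)=+1; sign (−1)^1·-1^1·+1^1 = +1.
(a,b)_2: α=5, β=6; u≡1, v≡7 (mod 8); ε(u)ε(v)=0·1, αω(v)=5·0, βω(u)=6·0; sum ≡ 0  ⇒  +1.
(a,b)_∞: sgn(-1102)=−, sgn(347415)=+, so +1.
(a,b)_5: α=0, u≡2; β=1, v≡3 (mod 5); (2|5)=-1, (3|5)=-1; sign (−1)^0·-1^1·-1^0 = -1.
(a,b)_53: α=0, u≡43; β=1, v≡7 (mod 53); (43|53)=+1, (7|53)=+1; sign (−1)^0·+1^1·+1^0 = +1.
Ram(-1102, 347415) = {3, 5}; no ℚ_3-point on the conic.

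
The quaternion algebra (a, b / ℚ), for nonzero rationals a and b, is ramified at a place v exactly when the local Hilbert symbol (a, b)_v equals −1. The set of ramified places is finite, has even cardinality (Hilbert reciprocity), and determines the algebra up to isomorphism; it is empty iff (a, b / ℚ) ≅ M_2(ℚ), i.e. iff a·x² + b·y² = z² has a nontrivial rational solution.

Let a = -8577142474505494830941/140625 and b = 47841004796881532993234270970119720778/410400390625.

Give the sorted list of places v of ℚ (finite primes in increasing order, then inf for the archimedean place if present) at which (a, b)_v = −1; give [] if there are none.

(a, b) ≡ (-221, 8778) mod (ℚ^×)²; places V = {2, 3, 5, 7, 11, 13, 17, 19, 29, 41, 43, 47, ∞}.
(a,b)_43: α=4, u≡19; β=8, v≡35 (mod 43); (19|43)=-1, (35|43)=+1; sign (−1)^0·-1^8·+1^4 = +1.
(a,b)_13: α=1, u≡4; β=2, v≡12 (mod 13); (4|13)=+1, (12|13)=+1; sign (−1)^0·+1^2·+1^1 = +1.
(a,b)_41: α=0, u≡39; β=-2, v≡8 (mod 41); (39|41)=+1, (8|41)=+1; sign (−1)^0·+1^-2·+1^0 = +1.
(a,b)_5: α=-6, u≡1; β=-12, v≡3 (mod 5); (1|5)=+1, (3|5)=-1; sign (−1)^0·+1^-12·-1^-6 = +1.
(a,b)_11: α=2, u≡6; β=3, v≡8 (mod 11); (6|11)=-1, (8|11)=-1; sign (−1)^0·-1^3·-1^2 = -1.
(a,b)_19: α=2, u≡7; β=3, v≡17 (mod 19); (7|19)=+1, (17|19)=+1; sign (−1)^0·+1^3·+1^2 = +1.
(a,b)_7: α=6, u≡6; β=7, v≡1 (mod 7); (6|7)=-1, (1|7)=+1; sign (−1)^0·-1^7·+1^6 = -1.
(a,b)_29: α=0, u≡14; β=2, v≡6 (mod 29); (14|29)=-1, (6|29)=+1; sign (−1)^0·-1^2·+1^0 = +1.
(a,b)_3: α=-2, u≡1; β=1, v≡1 (mod 3); (1|3)=+1, (1|3)=+1; sign (−1)^0·+1^1·+1^-2 = +1.
(a,b)_2: α=0, β=1; u≡3, v≡5 (mod 8); ε(u)ε(v)=1·0, αω(v)=0·1, βω(u)=1·1; sum ≡ 1  ⇒  -1.
(a,b)_47: α=2, u≡36; β=2, v≡21 (mod 47); (36|47)=+1, (21|47)=+1; sign (−1)^0·+1^2·+1^2 = +1.
(a,b)_17: α=1, u≡16; β=2, v≡10 (mod 17); (16|17)=+1, (10|17)=-1; sign (−1)^0·+1^2·-1^1 = -1.
(a,b)_∞: sgn(-221)=−, sgn(8778)=+, so +1.
Ram(-221, 8778) = {2, 7, 11, 17}; no ℚ_2-point on the conic.

[2, 7, 11, 17]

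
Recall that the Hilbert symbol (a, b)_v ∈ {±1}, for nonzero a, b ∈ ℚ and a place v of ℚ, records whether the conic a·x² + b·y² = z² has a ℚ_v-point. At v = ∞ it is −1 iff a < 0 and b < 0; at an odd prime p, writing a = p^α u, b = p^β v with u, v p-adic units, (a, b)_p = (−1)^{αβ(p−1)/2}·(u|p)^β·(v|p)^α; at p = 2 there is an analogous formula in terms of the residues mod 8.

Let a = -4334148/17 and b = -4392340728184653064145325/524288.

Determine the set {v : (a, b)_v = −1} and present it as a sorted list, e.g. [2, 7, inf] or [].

Mod squares: a ≡ -4641, b ≡ -2348346. Check v ∈ {∞, 2, 3, 5, 7, 11, 13, 17, 23}.
v=23: a=23^0·(≡20), b=23^1·(≡16) mod 23; (20|23)=-1, (16|23)=+1; (−1)^{0·1·11}·(-1)^1·(+1)^0 = -1.
v=17: a=17^-1·(≡2), b=17^3·(≡8) mod 17; (2|17)=+1, (8|17)=+1; (−1)^{-1·3·8}·(+1)^3·(+1)^-1 = +1.
v=5: a=5^0·(≡1), b=5^2·(≡4) mod 5; (1|5)=+1, (4|5)=+1; (−1)^{0·2·2}·(+1)^2·(+1)^0 = +1.
v=13: a=13^1·(≡7), b=13^3·(≡7) mod 13; (7|13)=-1, (7|13)=-1; (−1)^{1·3·6}·(-1)^3·(-1)^1 = +1.
v=2: v_2(a)=2, v_2(b)=-19; units ≡ 7, 3 (mod 8); ε·ε+αω+βω = 1·1+2·1+-19·0 ≡ 1  ⇒  (a,b)_2 = -1.
v=11: a=11^0·(≡1), b=11^1·(≡2) mod 11; (1|11)=+1, (2|11)=-1; (−1)^{0·1·5}·(+1)^1·(-1)^0 = +1.
v=∞: -4641 < 0 and -2348346 < 0  ⇒  (a,b)_∞ = -1.
v=7: a=7^3·(≡2), b=7^9·(≡1) mod 7; (2|7)=+1, (1|7)=+1; (−1)^{3·9·3}·(+1)^9·(+1)^3 = -1.
v=3: a=3^5·(≡1), b=3^13·(≡2) mod 3; (1|3)=+1, (2|3)=-1; (−1)^{5·13·1}·(+1)^13·(-1)^5 = +1.
Ram(-4641, -2348346) = {2, 7, 23, ∞}; no ℚ_2-point on the conic.

[2, 7, 23, inf]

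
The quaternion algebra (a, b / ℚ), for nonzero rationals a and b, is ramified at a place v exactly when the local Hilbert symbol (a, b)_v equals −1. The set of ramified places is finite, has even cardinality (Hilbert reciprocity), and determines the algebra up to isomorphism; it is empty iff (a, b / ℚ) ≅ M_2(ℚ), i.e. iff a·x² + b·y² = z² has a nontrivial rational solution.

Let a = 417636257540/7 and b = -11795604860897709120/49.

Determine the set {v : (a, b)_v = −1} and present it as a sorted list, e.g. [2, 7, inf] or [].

[2, 29, 31, 37]

(a, b) ≡ (1478855, -4790945) mod (ℚ^×)²; places V = {2, 3, 5, 7, 19, 29, 31, 37, 47, ∞}.
(a,b)_47: α=1, u≡35; β=1, v≡4 (mod 47); (35|47)=-1, (4|47)=+1; sign (−1)^1·-1^1·+1^1 = +1.
(a,b)_2: α=2, β=6; u≡7, v≡7 (mod 8); ε(u)ε(v)=1·1, αω(v)=2·0, βω(u)=6·0; sum ≡ 1  ⇒  -1.
(a,b)_37: α=2, u≡31; β=3, v≡8 (mod 37); (31|37)=-1, (8|37)=-1; sign (−1)^0·-1^3·-1^2 = -1.
(a,b)_∞: sgn(1478855)=+, sgn(-4790945)=−, so +1.
(a,b)_5: α=1, u≡4; β=1, v≡4 (mod 5); (4|5)=+1, (4|5)=+1; sign (−1)^0·+1^1·+1^1 = +1.
(a,b)_19: α=2, u≡5; β=3, v≡18 (mod 19); (5|19)=+1, (18|19)=-1; sign (−1)^0·+1^3·-1^2 = +1.
(a,b)_29: α=1, u≡23; β=1, v≡8 (mod 29); (23|29)=+1, (8|29)=-1; sign (−1)^0·+1^1·-1^1 = -1.
(a,b)_7: α=-1, u≡5; β=-2, v≡4 (mod 7); (5|7)=-1, (4|7)=+1; sign (−1)^0·-1^-2·+1^-1 = +1.
(a,b)_3: α=0, u≡2; β=4, v≡1 (mod 3); (2|3)=-1, (1|3)=+1; sign (−1)^0·-1^4·+1^0 = +1.
(a,b)_31: α=1, u≡11; β=2, v≡12 (mod 31); (11|31)=-1, (12|31)=-1; sign (−1)^0·-1^2·-1^1 = -1.
(1478855, -4790945 / ℚ) ramifies at {2, 29, 31, 37}: a division algebra.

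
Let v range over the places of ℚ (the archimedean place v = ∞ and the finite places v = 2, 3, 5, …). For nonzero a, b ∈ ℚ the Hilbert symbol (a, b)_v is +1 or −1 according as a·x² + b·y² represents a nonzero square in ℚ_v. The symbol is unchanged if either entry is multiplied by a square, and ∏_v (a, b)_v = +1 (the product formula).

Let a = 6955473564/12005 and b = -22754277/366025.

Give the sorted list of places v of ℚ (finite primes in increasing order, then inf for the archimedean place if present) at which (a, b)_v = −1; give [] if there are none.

[2, 5, 13, 37]

Mod squares: a ≡ 1325155, b ≡ -13. Check v ∈ {∞, 2, 3, 5, 7, 11, 13, 19, 29, 37}.
v=∞: 1325155 > 0 and -13 < 0  ⇒  (a,b)_∞ = +1.
v=11: a=11^0·(≡7), b=11^-4·(≡5) mod 11; (7|11)=-1, (5|11)=+1; (−1)^{0·-4·5}·(-1)^-4·(+1)^0 = +1.
v=37: a=37^1·(≡36), b=37^0·(≡8) mod 37; (36|37)=+1, (8|37)=-1; (−1)^{1·0·18}·(+1)^0·(-1)^1 = -1.
v=7: a=7^-4·(≡5), b=7^4·(≡4) mod 7; (5|7)=-1, (4|7)=+1; (−1)^{-4·4·3}·(-1)^4·(+1)^-4 = +1.
v=13: a=13^1·(≡5), b=13^1·(≡3) mod 13; (5|13)=-1, (3|13)=+1; (−1)^{1·1·6}·(-1)^1·(+1)^1 = -1.
v=3: a=3^8·(≡1), b=3^6·(≡2) mod 3; (1|3)=+1, (2|3)=-1; (−1)^{8·6·1}·(+1)^6·(-1)^8 = +1.
v=19: a=19^1·(≡14), b=19^0·(≡1) mod 19; (14|19)=-1, (1|19)=+1; (−1)^{1·0·9}·(-1)^0·(+1)^1 = +1.
v=5: a=5^-1·(≡4), b=5^-2·(≡3) mod 5; (4|5)=+1, (3|5)=-1; (−1)^{-1·-2·2}·(+1)^-2·(-1)^-1 = -1.
v=29: a=29^1·(≡4), b=29^0·(≡5) mod 29; (4|29)=+1, (5|29)=+1; (−1)^{1·0·14}·(+1)^0·(+1)^1 = +1.
v=2: v_2(a)=2, v_2(b)=0; units ≡ 3, 3 (mod 8); ε·ε+αω+βω = 1·1+2·1+0·1 ≡ 1  ⇒  (a,b)_2 = -1.
(1325155, -13 / ℚ) ramifies at {2, 5, 13, 37}: a division algebra.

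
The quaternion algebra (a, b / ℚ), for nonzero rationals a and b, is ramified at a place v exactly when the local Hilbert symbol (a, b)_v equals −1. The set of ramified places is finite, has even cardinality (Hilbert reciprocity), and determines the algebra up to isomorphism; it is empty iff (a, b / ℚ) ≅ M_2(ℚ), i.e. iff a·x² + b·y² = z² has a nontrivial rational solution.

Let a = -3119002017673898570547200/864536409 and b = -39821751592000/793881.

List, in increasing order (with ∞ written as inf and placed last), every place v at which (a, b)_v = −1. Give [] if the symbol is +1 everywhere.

Mod squares: a ≡ -17, b ≡ -1757545. Check v ∈ {∞, 2, 3, 5, 7, 11, 17, 23, 29, 31}.
v=2: v_2(a)=22, v_2(b)=6; units ≡ 7, 7 (mod 8); ε·ε+αω+βω = 1·1+22·0+6·0 ≡ 1  ⇒  (a,b)_2 = -1.
v=17: a=17^5·(≡1), b=17^3·(≡1) mod 17; (1|17)=+1, (1|17)=+1; (−1)^{5·3·8}·(+1)^3·(+1)^5 = +1.
v=11: a=11^-4·(≡1), b=11^-2·(≡8) mod 11; (1|11)=+1, (8|11)=-1; (−1)^{-4·-2·5}·(+1)^-2·(-1)^-4 = +1.
v=∞: -17 < 0 and -1757545 < 0  ⇒  (a,b)_∞ = -1.
v=7: a=7^2·(≡1), b=7^2·(≡2) mod 7; (1|7)=+1, (2|7)=+1; (−1)^{2·2·3}·(+1)^2·(+1)^2 = +1.
v=29: a=29^2·(≡21), b=29^1·(≡23) mod 29; (21|29)=-1, (23|29)=+1; (−1)^{2·1·14}·(-1)^1·(+1)^2 = -1.
v=31: a=31^2·(≡10), b=31^1·(≡20) mod 31; (10|31)=+1, (20|31)=+1; (−1)^{2·1·15}·(+1)^1·(+1)^2 = +1.
v=3: a=3^-10·(≡1), b=3^-8·(≡2) mod 3; (1|3)=+1, (2|3)=-1; (−1)^{-10·-8·1}·(+1)^-8·(-1)^-10 = +1.
v=5: a=5^2·(≡3), b=5^3·(≡4) mod 5; (3|5)=-1, (4|5)=+1; (−1)^{2·3·2}·(-1)^3·(+1)^2 = -1.
v=23: a=23^2·(≡4), b=23^1·(≡17) mod 23; (4|23)=+1, (17|23)=-1; (−1)^{2·1·11}·(+1)^1·(-1)^2 = +1.
Ram(-17, -1757545) = {2, 5, 29, ∞}; no ℚ_2-point on the conic.

[2, 5, 29, inf]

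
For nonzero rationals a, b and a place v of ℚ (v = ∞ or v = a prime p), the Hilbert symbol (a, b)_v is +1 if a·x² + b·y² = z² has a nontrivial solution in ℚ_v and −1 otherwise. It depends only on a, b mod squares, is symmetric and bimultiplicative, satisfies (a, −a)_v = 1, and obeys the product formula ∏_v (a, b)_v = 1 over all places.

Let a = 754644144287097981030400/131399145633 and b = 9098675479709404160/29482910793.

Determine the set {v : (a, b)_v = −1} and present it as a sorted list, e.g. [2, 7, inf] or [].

[5, 17, 19, 41]

Mod squares: a ≡ 516477, b ≡ 63367755. Check v ∈ {∞, 2, 3, 5, 7, 11, 13, 17, 19, 23, 29, 41}.
v=5: a=5^2·(≡2), b=5^1·(≡4) mod 5; (2|5)=-1, (4|5)=+1; (−1)^{2·1·2}·(-1)^1·(+1)^2 = -1.
v=7: a=7^-2·(≡6), b=7^-2·(≡5) mod 7; (6|7)=-1, (5|7)=-1; (−1)^{-2·-2·3}·(-1)^-2·(-1)^-2 = +1.
v=23: a=23^4·(≡9), b=23^4·(≡6) mod 23; (9|23)=+1, (6|23)=+1; (−1)^{4·4·11}·(+1)^4·(+1)^4 = +1.
v=13: a=13^5·(≡10), b=13^4·(≡12) mod 13; (10|13)=+1, (12|13)=+1; (−1)^{5·4·6}·(+1)^4·(+1)^5 = +1.
v=17: a=17^1·(≡4), b=17^1·(≡7) mod 17; (4|17)=+1, (7|17)=-1; (−1)^{1·1·8}·(+1)^1·(-1)^1 = -1.
v=∞: 516477 > 0 and 63367755 > 0  ⇒  (a,b)_∞ = +1.
v=41: a=41^1·(≡37), b=41^1·(≡38) mod 41; (37|41)=+1, (38|41)=-1; (−1)^{1·1·20}·(+1)^1·(-1)^1 = -1.
v=3: a=3^-1·(≡1), b=3^-5·(≡2) mod 3; (1|3)=+1, (2|3)=-1; (−1)^{-1·-5·1}·(+1)^-5·(-1)^-1 = +1.
v=2: v_2(a)=12, v_2(b)=10; units ≡ 5, 3 (mod 8); ε·ε+αω+βω = 0·1+12·1+10·1 ≡ 0  ⇒  (a,b)_2 = +1.
v=11: a=11^2·(≡3), b=11^1·(≡3) mod 11; (3|11)=+1, (3|11)=+1; (−1)^{2·1·5}·(+1)^1·(+1)^2 = +1.
v=19: a=19^-7·(≡14), b=19^-5·(≡15) mod 19; (14|19)=-1, (15|19)=-1; (−1)^{-7·-5·9}·(-1)^-5·(-1)^-7 = -1.
v=29: a=29^2·(≡25), b=29^1·(≡8) mod 29; (25|29)=+1, (8|29)=-1; (−1)^{2·1·14}·(+1)^1·(-1)^2 = +1.
(516477, 63367755 / ℚ) ramifies at {5, 17, 19, 41}: a division algebra.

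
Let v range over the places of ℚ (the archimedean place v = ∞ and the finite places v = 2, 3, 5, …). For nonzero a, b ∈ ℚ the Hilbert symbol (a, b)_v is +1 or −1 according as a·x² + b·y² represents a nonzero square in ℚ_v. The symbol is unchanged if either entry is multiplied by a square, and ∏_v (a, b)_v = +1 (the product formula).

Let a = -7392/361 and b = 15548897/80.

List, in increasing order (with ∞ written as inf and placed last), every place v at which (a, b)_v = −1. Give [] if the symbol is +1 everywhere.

[2, 5, 7, 13, 17, 19]

(a, b) ≡ (-462, 146965) mod (ℚ^×)²; places V = {2, 3, 5, 7, 11, 13, 17, 19, 23, ∞}.
(a,b)_19: α=-2, u≡18; β=1, v≡13 (mod 19); (18|19)=-1, (13|19)=-1; sign (−1)^0·-1^1·-1^-2 = -1.
(a,b)_11: α=1, u≡6; β=0, v≡4 (mod 11); (6|11)=-1, (4|11)=+1; sign (−1)^0·-1^0·+1^1 = +1.
(a,b)_23: α=0, u≡21; β=2, v≡2 (mod 23); (21|23)=-1, (2|23)=+1; sign (−1)^0·-1^2·+1^0 = +1.
(a,b)_∞: sgn(-462)=−, sgn(146965)=+, so +1.
(a,b)_13: α=0, u≡7; β=1, v≡2 (mod 13); (7|13)=-1, (2|13)=-1; sign (−1)^0·-1^1·-1^0 = -1.
(a,b)_3: α=1, u≡2; β=0, v≡1 (mod 3); (2|3)=-1, (1|3)=+1; sign (−1)^0·-1^0·+1^1 = +1.
(a,b)_5: α=0, u≡3; β=-1, v≡2 (mod 5); (3|5)=-1, (2|5)=-1; sign (−1)^0·-1^-1·-1^0 = -1.
(a,b)_7: α=1, u≡2; β=1, v≡1 (mod 7); (2|7)=+1, (1|7)=+1; sign (−1)^1·+1^1·+1^1 = -1.
(a,b)_2: α=5, β=-4; u≡1, v≡5 (mod 8); ε(u)ε(v)=0·0, αω(v)=5·1, βω(u)=-4·0; sum ≡ 1  ⇒  -1.
(a,b)_17: α=0, u≡5; β=1, v≡2 (mod 17); (5|17)=-1, (2|17)=+1; sign (−1)^0·-1^1·+1^0 = -1.
Ram(-462, 146965) = {2, 5, 7, 13, 17, 19}; no ℚ_2-point on the conic.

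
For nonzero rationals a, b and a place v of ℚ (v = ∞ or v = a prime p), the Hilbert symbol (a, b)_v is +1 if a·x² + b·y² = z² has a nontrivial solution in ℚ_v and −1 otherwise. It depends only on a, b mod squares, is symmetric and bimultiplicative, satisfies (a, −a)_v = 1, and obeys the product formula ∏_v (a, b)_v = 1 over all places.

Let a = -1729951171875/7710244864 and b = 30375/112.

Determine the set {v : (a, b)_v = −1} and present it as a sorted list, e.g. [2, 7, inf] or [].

[3, 5]

Mod squares: a ≡ -3, b ≡ 105. Check v ∈ {∞, 2, 3, 5, 7}.
v=5: a=5^10·(≡2), b=5^3·(≡4) mod 5; (2|5)=-1, (4|5)=+1; (−1)^{10·3·2}·(-1)^3·(+1)^10 = -1.
v=∞: -3 < 0 and 105 > 0  ⇒  (a,b)_∞ = +1.
v=3: a=3^11·(≡2), b=3^5·(≡2) mod 3; (2|3)=-1, (2|3)=-1; (−1)^{11·5·1}·(-1)^5·(-1)^11 = -1.
v=7: a=7^-6·(≡2), b=7^-1·(≡1) mod 7; (2|7)=+1, (1|7)=+1; (−1)^{-6·-1·3}·(+1)^-1·(+1)^-6 = +1.
v=2: v_2(a)=-16, v_2(b)=-4; units ≡ 5, 1 (mod 8); ε·ε+αω+βω = 0·0+-16·0+-4·1 ≡ 0  ⇒  (a,b)_2 = +1.
Ram(-3, 105) = {3, 5}; no ℚ_3-point on the conic.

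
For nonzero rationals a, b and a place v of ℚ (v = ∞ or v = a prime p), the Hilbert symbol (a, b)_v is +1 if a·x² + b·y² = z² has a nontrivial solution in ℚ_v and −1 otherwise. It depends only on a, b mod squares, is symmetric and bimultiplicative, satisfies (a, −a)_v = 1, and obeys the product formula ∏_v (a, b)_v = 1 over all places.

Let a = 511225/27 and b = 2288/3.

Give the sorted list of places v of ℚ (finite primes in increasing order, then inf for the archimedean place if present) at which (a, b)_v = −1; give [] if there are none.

[]

(a, b) ≡ (3, 429) mod (ℚ^×)²; places V = {2, 3, 5, 11, 13, ∞}.
(a,b)_3: α=-3, u≡1; β=-1, v≡2 (mod 3); (1|3)=+1, (2|3)=-1; sign (−1)^1·+1^-1·-1^-3 = +1.
(a,b)_2: α=0, β=4; u≡3, v≡5 (mod 8); ε(u)ε(v)=1·0, αω(v)=0·1, βω(u)=4·1; sum ≡ 0  ⇒  +1.
(a,b)_13: α=2, u≡9; β=1, v≡11 (mod 13); (9|13)=+1, (11|13)=-1; sign (−1)^0·+1^1·-1^2 = +1.
(a,b)_∞: sgn(3)=+, sgn(429)=+, so +1.
(a,b)_11: α=2, u≡9; β=1, v≡7 (mod 11); (9|11)=+1, (7|11)=-1; sign (−1)^0·+1^1·-1^2 = +1.
(a,b)_5: α=2, u≡2; β=0, v≡1 (mod 5); (2|5)=-1, (1|5)=+1; sign (−1)^0·-1^0·+1^2 = +1.
Every local symbol is +1, so the conic 3·x² + 429·y² = z² has ℚ_v-points for all v and hence a ℚ-point; (a, b / ℚ) ≅ M_2(ℚ).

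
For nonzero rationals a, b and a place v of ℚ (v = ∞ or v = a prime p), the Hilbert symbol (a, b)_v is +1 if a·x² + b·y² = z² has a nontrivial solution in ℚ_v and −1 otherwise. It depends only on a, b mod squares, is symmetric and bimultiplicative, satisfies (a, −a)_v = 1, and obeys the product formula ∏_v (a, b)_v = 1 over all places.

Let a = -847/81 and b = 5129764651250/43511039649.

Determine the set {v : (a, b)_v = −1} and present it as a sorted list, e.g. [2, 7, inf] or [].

Mod squares: a ≡ -7, b ≡ 2. Check v ∈ {∞, 2, 3, 5, 7, 11, 29, 43, 47}.
v=47: a=47^0·(≡29), b=47^4·(≡24) mod 47; (29|47)=-1, (24|47)=+1; (−1)^{0·4·23}·(-1)^4·(+1)^0 = +1.
v=2: v_2(a)=0, v_2(b)=1; units ≡ 1, 1 (mod 8); ε·ε+αω+βω = 0·0+0·0+1·0 ≡ 0  ⇒  (a,b)_2 = +1.
v=43: a=43^0·(≡6), b=43^-2·(≡30) mod 43; (6|43)=+1, (30|43)=-1; (−1)^{0·-2·21}·(+1)^-2·(-1)^0 = +1.
v=3: a=3^-4·(≡2), b=3^-4·(≡2) mod 3; (2|3)=-1, (2|3)=-1; (−1)^{-4·-4·1}·(-1)^-4·(-1)^-4 = +1.
v=7: a=7^1·(≡3), b=7^-4·(≡1) mod 7; (3|7)=-1, (1|7)=+1; (−1)^{1·-4·3}·(-1)^-4·(+1)^1 = +1.
v=11: a=11^2·(≡1), b=11^-2·(≡8) mod 11; (1|11)=+1, (8|11)=-1; (−1)^{2·-2·5}·(+1)^-2·(-1)^2 = +1.
v=∞: -7 < 0 and 2 > 0  ⇒  (a,b)_∞ = +1.
v=5: a=5^0·(≡3), b=5^4·(≡3) mod 5; (3|5)=-1, (3|5)=-1; (−1)^{0·4·2}·(-1)^4·(-1)^0 = +1.
v=29: a=29^0·(≡1), b=29^2·(≡21) mod 29; (1|29)=+1, (21|29)=-1; (−1)^{0·2·14}·(+1)^2·(-1)^0 = +1.
Ram(a, b) = ∅: the form -7·x² + 2·y² − z² is isotropic over every ℚ_v, so by Hasse–Minkowski it is isotropic over ℚ.

[]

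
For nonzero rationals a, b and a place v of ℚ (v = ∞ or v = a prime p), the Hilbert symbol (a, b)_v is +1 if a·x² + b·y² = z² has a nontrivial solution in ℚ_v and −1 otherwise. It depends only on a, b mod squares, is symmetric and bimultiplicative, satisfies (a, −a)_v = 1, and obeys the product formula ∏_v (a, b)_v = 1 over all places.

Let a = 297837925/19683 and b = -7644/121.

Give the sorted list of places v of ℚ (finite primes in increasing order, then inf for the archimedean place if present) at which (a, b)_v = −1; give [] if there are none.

Mod squares: a ≡ 759, b ≡ -39. Check v ∈ {∞, 2, 3, 5, 7, 11, 13, 23, 31}.
v=∞: 759 > 0 and -39 < 0  ⇒  (a,b)_∞ = +1.
v=5: a=5^2·(≡4), b=5^0·(≡1) mod 5; (4|5)=+1, (1|5)=+1; (−1)^{2·0·2}·(+1)^0·(+1)^2 = +1.
v=2: v_2(a)=0, v_2(b)=2; units ≡ 7, 1 (mod 8); ε·ε+αω+βω = 1·0+0·0+2·0 ≡ 0  ⇒  (a,b)_2 = +1.
v=23: a=23^1·(≡20), b=23^0·(≡14) mod 23; (20|23)=-1, (14|23)=-1; (−1)^{1·0·11}·(-1)^0·(-1)^1 = -1.
v=7: a=7^2·(≡6), b=7^2·(≡6) mod 7; (6|7)=-1, (6|7)=-1; (−1)^{2·2·3}·(-1)^2·(-1)^2 = +1.
v=3: a=3^-9·(≡1), b=3^1·(≡2) mod 3; (1|3)=+1, (2|3)=-1; (−1)^{-9·1·1}·(+1)^1·(-1)^-9 = +1.
v=11: a=11^1·(≡4), b=11^-2·(≡1) mod 11; (4|11)=+1, (1|11)=+1; (−1)^{1·-2·5}·(+1)^-2·(+1)^1 = +1.
v=13: a=13^0·(≡8), b=13^1·(≡9) mod 13; (8|13)=-1, (9|13)=+1; (−1)^{0·1·6}·(-1)^1·(+1)^0 = -1.
v=31: a=31^2·(≡22), b=31^0·(≡6) mod 31; (22|31)=-1, (6|31)=-1; (−1)^{2·0·15}·(-1)^0·(-1)^2 = +1.
|Ram(759, -39)| = 2, even; anisotropic at {13, 23}.

[13, 23]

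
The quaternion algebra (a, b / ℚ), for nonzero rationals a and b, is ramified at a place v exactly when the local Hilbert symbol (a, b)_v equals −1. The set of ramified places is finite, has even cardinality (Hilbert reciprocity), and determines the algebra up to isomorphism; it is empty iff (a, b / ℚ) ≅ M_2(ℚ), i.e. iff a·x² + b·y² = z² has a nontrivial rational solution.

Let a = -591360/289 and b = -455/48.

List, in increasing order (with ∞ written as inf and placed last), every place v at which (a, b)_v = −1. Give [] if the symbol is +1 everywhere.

Mod squares: a ≡ -2310, b ≡ -1365. Check v ∈ {∞, 2, 3, 5, 7, 11, 13, 17}.
v=5: a=5^1·(≡2), b=5^1·(≡3) mod 5; (2|5)=-1, (3|5)=-1; (−1)^{1·1·2}·(-1)^1·(-1)^1 = +1.
v=13: a=13^0·(≡12), b=13^1·(≡12) mod 13; (12|13)=+1, (12|13)=+1; (−1)^{0·1·6}·(+1)^1·(+1)^0 = +1.
v=11: a=11^1·(≡10), b=11^0·(≡10) mod 11; (10|11)=-1, (10|11)=-1; (−1)^{1·0·5}·(-1)^0·(-1)^1 = -1.
v=2: v_2(a)=9, v_2(b)=-4; units ≡ 5, 3 (mod 8); ε·ε+αω+βω = 0·1+9·1+-4·1 ≡ 1  ⇒  (a,b)_2 = -1.
v=3: a=3^1·(≡1), b=3^-1·(≡1) mod 3; (1|3)=+1, (1|3)=+1; (−1)^{1·-1·1}·(+1)^-1·(+1)^1 = -1.
v=∞: -2310 < 0 and -1365 < 0  ⇒  (a,b)_∞ = -1.
v=17: a=17^-2·(≡2), b=17^0·(≡10) mod 17; (2|17)=+1, (10|17)=-1; (−1)^{-2·0·8}·(+1)^0·(-1)^-2 = +1.
v=7: a=7^1·(≡5), b=7^1·(≡2) mod 7; (5|7)=-1, (2|7)=+1; (−1)^{1·1·3}·(-1)^1·(+1)^1 = +1.
Ram(-2310, -1365) = {2, 3, 11, ∞}; no ℚ_2-point on the conic.

[2, 3, 11, inf]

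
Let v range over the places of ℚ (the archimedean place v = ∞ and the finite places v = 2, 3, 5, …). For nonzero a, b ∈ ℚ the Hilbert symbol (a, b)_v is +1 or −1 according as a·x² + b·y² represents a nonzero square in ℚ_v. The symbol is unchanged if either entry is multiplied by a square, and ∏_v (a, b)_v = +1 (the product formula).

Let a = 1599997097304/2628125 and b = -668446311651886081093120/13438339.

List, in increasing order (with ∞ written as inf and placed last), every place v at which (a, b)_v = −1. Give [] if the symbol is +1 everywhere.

Mod squares: a ≡ 295630, b ≡ -5616970. Check v ∈ {∞, 2, 3, 5, 11, 17, 19, 29, 37, 47}.
v=∞: 295630 > 0 and -5616970 < 0  ⇒  (a,b)_∞ = +1.
v=29: a=29^-2·(≡16), b=29^-4·(≡10) mod 29; (16|29)=+1, (10|29)=-1; (−1)^{-2·-4·14}·(+1)^-4·(-1)^-2 = +1.
v=11: a=11^0·(≡9), b=11^2·(≡1) mod 11; (9|11)=+1, (1|11)=+1; (−1)^{0·2·5}·(+1)^2·(+1)^0 = +1.
v=2: v_2(a)=3, v_2(b)=9; units ≡ 7, 3 (mod 8); ε·ε+αω+βω = 1·1+3·1+9·0 ≡ 0  ⇒  (a,b)_2 = +1.
v=19: a=19^0·(≡9), b=19^-1·(≡8) mod 19; (9|19)=+1, (8|19)=-1; (−1)^{0·-1·9}·(+1)^-1·(-1)^0 = +1.
v=3: a=3^4·(≡1), b=3^0·(≡2) mod 3; (1|3)=+1, (2|3)=-1; (−1)^{4·0·1}·(+1)^0·(-1)^4 = +1.
v=17: a=17^5·(≡1), b=17^7·(≡15) mod 17; (1|17)=+1, (15|17)=+1; (−1)^{5·7·8}·(+1)^7·(+1)^5 = +1.
v=47: a=47^1·(≡44), b=47^3·(≡46) mod 47; (44|47)=-1, (46|47)=-1; (−1)^{1·3·23}·(-1)^3·(-1)^1 = -1.
v=5: a=5^-5·(≡4), b=5^1·(≡4) mod 5; (4|5)=+1, (4|5)=+1; (−1)^{-5·1·2}·(+1)^1·(+1)^-5 = +1.
v=37: a=37^1·(≡31), b=37^3·(≡16) mod 37; (31|37)=-1, (16|37)=+1; (−1)^{1·3·18}·(-1)^3·(+1)^1 = -1.
|Ram(295630, -5616970)| = 2, even; anisotropic at {37, 47}.

[37, 47]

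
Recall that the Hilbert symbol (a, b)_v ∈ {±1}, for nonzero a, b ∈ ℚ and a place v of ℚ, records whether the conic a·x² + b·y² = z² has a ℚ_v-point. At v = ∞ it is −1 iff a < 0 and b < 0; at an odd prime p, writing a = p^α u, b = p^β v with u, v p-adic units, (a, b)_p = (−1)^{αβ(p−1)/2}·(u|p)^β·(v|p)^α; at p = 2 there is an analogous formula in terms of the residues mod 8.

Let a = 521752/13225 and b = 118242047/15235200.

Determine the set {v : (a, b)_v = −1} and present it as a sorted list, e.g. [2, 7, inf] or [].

[11, 37]

Mod squares: a ≡ 22, b ≡ 814. Check v ∈ {∞, 2, 3, 5, 7, 11, 23, 37}.
v=2: v_2(a)=3, v_2(b)=-7; units ≡ 3, 7 (mod 8); ε·ε+αω+βω = 1·1+3·0+-7·1 ≡ 0  ⇒  (a,b)_2 = +1.
v=∞: 22 > 0 and 814 > 0  ⇒  (a,b)_∞ = +1.
v=37: a=37^0·(≡31), b=37^1·(≡13) mod 37; (31|37)=-1, (13|37)=-1; (−1)^{0·1·18}·(-1)^1·(-1)^0 = -1.
v=3: a=3^0·(≡1), b=3^-2·(≡1) mod 3; (1|3)=+1, (1|3)=+1; (−1)^{0·-2·1}·(+1)^-2·(+1)^0 = +1.
v=11: a=11^3·(≡6), b=11^3·(≡6) mod 11; (6|11)=-1, (6|11)=-1; (−1)^{3·3·5}·(-1)^3·(-1)^3 = -1.
v=7: a=7^2·(≡4), b=7^4·(≡2) mod 7; (4|7)=+1, (2|7)=+1; (−1)^{2·4·3}·(+1)^4·(+1)^2 = +1.
v=23: a=23^-2·(≡10), b=23^-2·(≡9) mod 23; (10|23)=-1, (9|23)=+1; (−1)^{-2·-2·11}·(-1)^-2·(+1)^-2 = +1.
v=5: a=5^-2·(≡3), b=5^-2·(≡4) mod 5; (3|5)=-1, (4|5)=+1; (−1)^{-2·-2·2}·(-1)^-2·(+1)^-2 = +1.
|Ram(22, 814)| = 2, even; anisotropic at {11, 37}.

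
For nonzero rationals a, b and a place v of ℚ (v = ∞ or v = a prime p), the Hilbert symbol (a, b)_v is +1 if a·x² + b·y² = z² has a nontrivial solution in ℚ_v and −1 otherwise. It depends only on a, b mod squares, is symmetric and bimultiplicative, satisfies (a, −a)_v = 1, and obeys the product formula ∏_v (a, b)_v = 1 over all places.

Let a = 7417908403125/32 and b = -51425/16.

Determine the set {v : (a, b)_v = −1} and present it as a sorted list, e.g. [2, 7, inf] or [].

[5, 17]

(a, b) ≡ (5610, -17) mod (ℚ^×)²; places V = {2, 3, 5, 11, 17, ∞}.
(a,b)_3: α=1, u≡1; β=0, v≡1 (mod 3); (1|3)=+1, (1|3)=+1; sign (−1)^0·+1^0·+1^1 = +1.
(a,b)_2: α=-5, β=-4; u≡5, v≡7 (mod 8); ε(u)ε(v)=0·1, αω(v)=-5·0, βω(u)=-4·1; sum ≡ 0  ⇒  +1.
(a,b)_11: α=5, u≡1; β=2, v≡3 (mod 11); (1|11)=+1, (3|11)=+1; sign (−1)^0·+1^2·+1^5 = +1.
(a,b)_5: α=5, u≡2; β=2, v≡3 (mod 5); (2|5)=-1, (3|5)=-1; sign (−1)^0·-1^2·-1^5 = -1.
(a,b)_∞: sgn(5610)=+, sgn(-17)=−, so +1.
(a,b)_17: α=3, u≡11; β=1, v≡16 (mod 17); (11|17)=-1, (16|17)=+1; sign (−1)^0·-1^1·+1^3 = -1.
Ram(5610, -17) = {5, 17}; no ℚ_5-point on the conic.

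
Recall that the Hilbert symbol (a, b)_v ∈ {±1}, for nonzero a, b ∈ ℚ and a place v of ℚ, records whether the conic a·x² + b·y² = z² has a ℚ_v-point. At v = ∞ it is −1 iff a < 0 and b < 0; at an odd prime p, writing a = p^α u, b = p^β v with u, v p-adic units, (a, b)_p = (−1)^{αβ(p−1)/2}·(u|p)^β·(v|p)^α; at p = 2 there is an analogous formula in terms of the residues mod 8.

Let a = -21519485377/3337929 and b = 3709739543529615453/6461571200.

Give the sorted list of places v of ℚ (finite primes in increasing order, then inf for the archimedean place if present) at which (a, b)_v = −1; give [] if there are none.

Mod squares: a ≡ -753457, b ≡ 15767466. Check v ∈ {∞, 2, 3, 5, 7, 11, 13, 17, 23, 29, 41, 47}.
v=∞: -753457 < 0 and 15767466 > 0  ⇒  (a,b)_∞ = +1.
v=2: v_2(a)=0, v_2(b)=-7; units ≡ 7, 5 (mod 8); ε·ε+αω+βω = 1·0+0·1+-7·0 ≡ 0  ⇒  (a,b)_2 = +1.
v=29: a=29^-2·(≡21), b=29^-2·(≡21) mod 29; (21|29)=-1, (21|29)=-1; (−1)^{-2·-2·14}·(-1)^-2·(-1)^-2 = +1.
v=3: a=3^-4·(≡2), b=3^5·(≡2) mod 3; (2|3)=-1, (2|3)=-1; (−1)^{-4·5·1}·(-1)^5·(-1)^-4 = -1.
v=41: a=41^1·(≡5), b=41^2·(≡17) mod 41; (5|41)=+1, (17|41)=-1; (−1)^{1·2·20}·(+1)^2·(-1)^1 = -1.
v=11: a=11^0·(≡6), b=11^3·(≡2) mod 11; (6|11)=-1, (2|11)=-1; (−1)^{0·3·5}·(-1)^3·(-1)^0 = -1.
v=17: a=17^1·(≡9), b=17^1·(≡5) mod 17; (9|17)=+1, (5|17)=-1; (−1)^{1·1·8}·(+1)^1·(-1)^1 = -1.
v=23: a=23^1·(≡13), b=23^1·(≡13) mod 23; (13|23)=+1, (13|23)=+1; (−1)^{1·1·11}·(+1)^1·(+1)^1 = -1.
v=7: a=7^-2·(≡4), b=7^-4·(≡4) mod 7; (4|7)=+1, (4|7)=+1; (−1)^{-2·-4·3}·(+1)^-4·(+1)^-2 = +1.
v=5: a=5^0·(≡2), b=5^-2·(≡1) mod 5; (2|5)=-1, (1|5)=+1; (−1)^{0·-2·2}·(-1)^-2·(+1)^0 = +1.
v=13: a=13^4·(≡1), b=13^5·(≡6) mod 13; (1|13)=+1, (6|13)=-1; (−1)^{4·5·6}·(+1)^5·(-1)^4 = +1.
v=47: a=47^1·(≡33), b=47^1·(≡30) mod 47; (33|47)=-1, (30|47)=-1; (−1)^{1·1·23}·(-1)^1·(-1)^1 = -1.
|Ram(-753457, 15767466)| = 6, even; anisotropic at {3, 11, 17, 23, 41, 47}.

[3, 11, 17, 23, 41, 47]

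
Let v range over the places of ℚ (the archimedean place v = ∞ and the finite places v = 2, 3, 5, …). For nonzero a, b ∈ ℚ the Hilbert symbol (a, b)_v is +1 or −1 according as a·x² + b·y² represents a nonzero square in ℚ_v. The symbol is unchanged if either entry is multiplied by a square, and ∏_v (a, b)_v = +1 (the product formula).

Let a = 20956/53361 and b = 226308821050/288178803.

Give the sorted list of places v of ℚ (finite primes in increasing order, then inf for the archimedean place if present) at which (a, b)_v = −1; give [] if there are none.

[2, 29]

(a, b) ≡ (31, 174) mod (ℚ^×)²; places V = {2, 3, 5, 7, 11, 13, 29, 31, ∞}.
(a,b)_3: α=-2, u≡1; β=-9, v≡1 (mod 3); (1|3)=+1, (1|3)=+1; sign (−1)^0·+1^-9·+1^-2 = +1.
(a,b)_11: α=-2, u≡1; β=-4, v≡1 (mod 11); (1|11)=+1, (1|11)=+1; sign (−1)^0·+1^-4·+1^-2 = +1.
(a,b)_∞: sgn(31)=+, sgn(174)=+, so +1.
(a,b)_5: α=0, u≡1; β=2, v≡4 (mod 5); (1|5)=+1, (4|5)=+1; sign (−1)^0·+1^2·+1^0 = +1.
(a,b)_2: α=2, β=1; u≡7, v≡7 (mod 8); ε(u)ε(v)=1·1, αω(v)=2·0, βω(u)=1·0; sum ≡ 1  ⇒  -1.
(a,b)_31: α=1, u≡18; β=4, v≡2 (mod 31); (18|31)=+1, (2|31)=+1; sign (−1)^0·+1^4·+1^1 = +1.
(a,b)_29: α=0, u≡18; β=1, v≡20 (mod 29); (18|29)=-1, (20|29)=+1; sign (−1)^0·-1^1·+1^0 = -1.
(a,b)_13: α=2, u≡8; β=2, v≡11 (mod 13); (8|13)=-1, (11|13)=-1; sign (−1)^0·-1^2·-1^2 = +1.
(a,b)_7: α=-2, u≡3; β=0, v≡6 (mod 7); (3|7)=-1, (6|7)=-1; sign (−1)^0·-1^0·-1^-2 = +1.
|Ram(31, 174)| = 2, even; anisotropic at {2, 29}.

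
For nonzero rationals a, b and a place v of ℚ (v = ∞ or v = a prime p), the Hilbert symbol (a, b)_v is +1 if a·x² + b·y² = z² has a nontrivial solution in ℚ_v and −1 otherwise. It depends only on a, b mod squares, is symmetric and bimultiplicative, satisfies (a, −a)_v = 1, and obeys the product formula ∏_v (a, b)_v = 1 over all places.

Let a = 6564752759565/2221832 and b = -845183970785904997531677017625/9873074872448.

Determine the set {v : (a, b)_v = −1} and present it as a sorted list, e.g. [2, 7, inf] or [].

[2, 3, 5, 11, 13, 19]

Mod squares: a ≡ 570570, b ≡ -210. Check v ∈ {∞, 2, 3, 5, 7, 11, 13, 17, 19, 31, 41}.
v=2: v_2(a)=-3, v_2(b)=-7; units ≡ 5, 7 (mod 8); ε·ε+αω+βω = 0·1+-3·0+-7·1 ≡ 1  ⇒  (a,b)_2 = -1.
v=17: a=17^-2·(≡1), b=17^-4·(≡6) mod 17; (1|17)=+1, (6|17)=-1; (−1)^{-2·-4·8}·(+1)^-4·(-1)^-2 = +1.
v=13: a=13^3·(≡6), b=13^6·(≡5) mod 13; (6|13)=-1, (5|13)=-1; (−1)^{3·6·6}·(-1)^6·(-1)^3 = -1.
v=3: a=3^5·(≡2), b=3^9·(≡2) mod 3; (2|3)=-1, (2|3)=-1; (−1)^{5·9·1}·(-1)^9·(-1)^5 = -1.
v=19: a=19^1·(≡12), b=19^2·(≡2) mod 19; (12|19)=-1, (2|19)=-1; (−1)^{1·2·9}·(-1)^2·(-1)^1 = -1.
v=31: a=31^-2·(≡6), b=31^-4·(≡18) mod 31; (6|31)=-1, (18|31)=+1; (−1)^{-2·-4·15}·(-1)^-4·(+1)^-2 = +1.
v=5: a=5^1·(≡4), b=5^3·(≡3) mod 5; (4|5)=+1, (3|5)=-1; (−1)^{1·3·2}·(+1)^3·(-1)^1 = -1.
v=11: a=11^1·(≡1), b=11^2·(≡8) mod 11; (1|11)=+1, (8|11)=-1; (−1)^{1·2·5}·(+1)^2·(-1)^1 = -1.
v=∞: 570570 > 0 and -210 < 0  ⇒  (a,b)_∞ = +1.
v=41: a=41^2·(≡6), b=41^6·(≡36) mod 41; (6|41)=-1, (36|41)=+1; (−1)^{2·6·20}·(-1)^6·(+1)^2 = +1.
v=7: a=7^1·(≡1), b=7^3·(≡5) mod 7; (1|7)=+1, (5|7)=-1; (−1)^{1·3·3}·(+1)^3·(-1)^1 = +1.
Ram(570570, -210) = {2, 3, 5, 11, 13, 19}; no ℚ_2-point on the conic.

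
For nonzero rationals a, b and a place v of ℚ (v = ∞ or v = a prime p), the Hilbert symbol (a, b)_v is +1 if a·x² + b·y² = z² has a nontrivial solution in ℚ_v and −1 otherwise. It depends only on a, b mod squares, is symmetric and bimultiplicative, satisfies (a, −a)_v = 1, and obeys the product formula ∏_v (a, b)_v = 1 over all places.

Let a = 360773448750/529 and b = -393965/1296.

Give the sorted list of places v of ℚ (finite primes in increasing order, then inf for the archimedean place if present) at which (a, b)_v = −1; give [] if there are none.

[5, 29]

Mod squares: a ≡ 530062, b ≡ -393965. Check v ∈ {∞, 2, 3, 5, 11, 13, 19, 23, 29, 37}.
v=29: a=29^1·(≡15), b=29^1·(≡24) mod 29; (15|29)=-1, (24|29)=+1; (−1)^{1·1·14}·(-1)^1·(+1)^1 = -1.
v=3: a=3^2·(≡1), b=3^-4·(≡1) mod 3; (1|3)=+1, (1|3)=+1; (−1)^{2·-4·1}·(+1)^-4·(+1)^2 = +1.
v=11: a=11^2·(≡9), b=11^1·(≡5) mod 11; (9|11)=+1, (5|11)=+1; (−1)^{2·1·5}·(+1)^1·(+1)^2 = +1.
v=13: a=13^1·(≡11), b=13^1·(≡7) mod 13; (11|13)=-1, (7|13)=-1; (−1)^{1·1·6}·(-1)^1·(-1)^1 = +1.
v=19: a=19^1·(≡5), b=19^1·(≡8) mod 19; (5|19)=+1, (8|19)=-1; (−1)^{1·1·9}·(+1)^1·(-1)^1 = +1.
v=2: v_2(a)=1, v_2(b)=-4; units ≡ 7, 3 (mod 8); ε·ε+αω+βω = 1·1+1·1+-4·0 ≡ 0  ⇒  (a,b)_2 = +1.
v=∞: 530062 > 0 and -393965 < 0  ⇒  (a,b)_∞ = +1.
v=37: a=37^1·(≡3), b=37^0·(≡11) mod 37; (3|37)=+1, (11|37)=+1; (−1)^{1·0·18}·(+1)^0·(+1)^1 = +1.
v=5: a=5^4·(≡2), b=5^1·(≡2) mod 5; (2|5)=-1, (2|5)=-1; (−1)^{4·1·2}·(-1)^1·(-1)^4 = -1.
v=23: a=23^-2·(≡13), b=23^0·(≡6) mod 23; (13|23)=+1, (6|23)=+1; (−1)^{-2·0·11}·(+1)^0·(+1)^-2 = +1.
Ram(530062, -393965) = {5, 29}; no ℚ_5-point on the conic.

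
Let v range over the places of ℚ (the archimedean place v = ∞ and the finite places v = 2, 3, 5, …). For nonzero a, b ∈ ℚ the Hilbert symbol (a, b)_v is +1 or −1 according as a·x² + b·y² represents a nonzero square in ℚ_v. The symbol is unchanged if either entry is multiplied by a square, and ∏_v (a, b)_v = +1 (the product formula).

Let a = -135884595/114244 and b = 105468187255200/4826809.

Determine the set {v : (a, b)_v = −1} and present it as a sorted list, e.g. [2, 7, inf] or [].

[2, 3, 5, 7]

Mod squares: a ≡ -1155, b ≡ 42. Check v ∈ {∞, 2, 3, 5, 7, 11, 13}.
v=5: a=5^1·(≡4), b=5^2·(≡2) mod 5; (4|5)=+1, (2|5)=-1; (−1)^{1·2·2}·(+1)^2·(-1)^1 = -1.
v=∞: -1155 < 0 and 42 > 0  ⇒  (a,b)_∞ = +1.
v=3: a=3^1·(≡2), b=3^3·(≡2) mod 3; (2|3)=-1, (2|3)=-1; (−1)^{1·3·1}·(-1)^3·(-1)^1 = -1.
v=11: a=11^1·(≡1), b=11^2·(≡5) mod 11; (1|11)=+1, (5|11)=+1; (−1)^{1·2·5}·(+1)^2·(+1)^1 = +1.
v=2: v_2(a)=-2, v_2(b)=5; units ≡ 5, 5 (mod 8); ε·ε+αω+βω = 0·0+-2·1+5·1 ≡ 1  ⇒  (a,b)_2 = -1.
v=7: a=7^7·(≡6), b=7^9·(≡3) mod 7; (6|7)=-1, (3|7)=-1; (−1)^{7·9·3}·(-1)^9·(-1)^7 = -1.
v=13: a=13^-4·(≡6), b=13^-6·(≡3) mod 13; (6|13)=-1, (3|13)=+1; (−1)^{-4·-6·6}·(-1)^-6·(+1)^-4 = +1.
(-1155, 42 / ℚ) ramifies at {2, 3, 5, 7}: a division algebra.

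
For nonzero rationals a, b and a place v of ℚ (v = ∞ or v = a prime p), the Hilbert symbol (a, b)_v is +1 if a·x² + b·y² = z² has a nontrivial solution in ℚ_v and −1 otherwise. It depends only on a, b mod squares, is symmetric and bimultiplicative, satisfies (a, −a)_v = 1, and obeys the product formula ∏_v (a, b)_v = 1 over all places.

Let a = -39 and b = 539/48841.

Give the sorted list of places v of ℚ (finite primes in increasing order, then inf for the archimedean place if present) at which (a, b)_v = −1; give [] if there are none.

[3, 13]

Mod squares: a ≡ -39, b ≡ 11. Check v ∈ {∞, 2, 3, 7, 11, 13, 17}.
v=11: a=11^0·(≡5), b=11^1·(≡5) mod 11; (5|11)=+1, (5|11)=+1; (−1)^{0·1·5}·(+1)^1·(+1)^0 = +1.
v=7: a=7^0·(≡3), b=7^2·(≡2) mod 7; (3|7)=-1, (2|7)=+1; (−1)^{0·2·3}·(-1)^2·(+1)^0 = +1.
v=3: a=3^1·(≡2), b=3^0·(≡2) mod 3; (2|3)=-1, (2|3)=-1; (−1)^{1·0·1}·(-1)^0·(-1)^1 = -1.
v=2: v_2(a)=0, v_2(b)=0; units ≡ 1, 3 (mod 8); ε·ε+αω+βω = 0·1+0·1+0·0 ≡ 0  ⇒  (a,b)_2 = +1.
v=17: a=17^0·(≡12), b=17^-2·(≡5) mod 17; (12|17)=-1, (5|17)=-1; (−1)^{0·-2·8}·(-1)^-2·(-1)^0 = +1.
v=13: a=13^1·(≡10), b=13^-2·(≡2) mod 13; (10|13)=+1, (2|13)=-1; (−1)^{1·-2·6}·(+1)^-2·(-1)^1 = -1.
v=∞: -39 < 0 and 11 > 0  ⇒  (a,b)_∞ = +1.
Ram(-39, 11) = {3, 13}; no ℚ_3-point on the conic.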